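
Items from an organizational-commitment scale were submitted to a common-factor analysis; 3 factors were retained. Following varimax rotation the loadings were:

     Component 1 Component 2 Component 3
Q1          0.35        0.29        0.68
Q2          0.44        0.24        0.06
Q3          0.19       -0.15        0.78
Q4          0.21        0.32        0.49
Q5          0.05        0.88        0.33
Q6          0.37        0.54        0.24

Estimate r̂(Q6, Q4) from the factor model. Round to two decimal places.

r̂ = Σ λ_i·λ_j across factors = (0.37)(0.21) + (0.54)(0.32) + (0.24)(0.49)
  = +0.0777 +0.1728 +0.1176 = 0.3681

0.37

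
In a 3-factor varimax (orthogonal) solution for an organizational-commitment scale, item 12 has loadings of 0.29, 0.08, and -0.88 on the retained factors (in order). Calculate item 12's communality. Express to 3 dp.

h² = 0.29² + 0.08² + (-0.88)² = 0.0841 + 0.0064 + 0.7744 = 0.8649

0.865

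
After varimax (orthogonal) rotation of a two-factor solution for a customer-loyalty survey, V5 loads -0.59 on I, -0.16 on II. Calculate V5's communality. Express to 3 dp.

0.374

h² = (-0.59)² + (-0.16)² = 0.3481 + 0.0256 = 0.3737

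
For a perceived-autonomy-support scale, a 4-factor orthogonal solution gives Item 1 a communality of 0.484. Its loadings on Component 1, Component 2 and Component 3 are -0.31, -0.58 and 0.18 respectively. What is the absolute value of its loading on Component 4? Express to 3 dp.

0.138

Under orthogonal rotation h² = Σλ², so λ_Component 4² = h² − (0.4649) = 0.484 − 0.4649 = 0.0191.
|λ| = √0.0191 = 0.1382.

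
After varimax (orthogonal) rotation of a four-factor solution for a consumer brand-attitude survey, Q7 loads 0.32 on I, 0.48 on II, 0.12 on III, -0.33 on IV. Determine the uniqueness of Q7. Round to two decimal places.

h² = 0.32² + 0.48² + 0.12² + (-0.33)² = 0.1024 + 0.2304 + 0.0144 + 0.1089 = 0.4561
Uniqueness u² = 1 − h² = 1 − 0.4561 = 0.5439

0.54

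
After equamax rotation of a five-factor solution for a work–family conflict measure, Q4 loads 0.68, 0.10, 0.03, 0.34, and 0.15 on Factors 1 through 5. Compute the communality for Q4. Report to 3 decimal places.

0.611

h² = 0.68² + 0.10² + 0.03² + 0.34² + 0.15² = 0.4624 + 0.0100 + 0.0009 + 0.1156 + 0.0225 = 0.6114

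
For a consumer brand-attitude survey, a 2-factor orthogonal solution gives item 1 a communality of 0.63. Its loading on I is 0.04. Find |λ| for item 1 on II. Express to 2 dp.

Under orthogonal rotation h² = Σλ², so λ_II² = h² − (0.0016) = 0.63 − 0.0016 = 0.6284.
|λ| = √0.6284 = 0.7927.

0.79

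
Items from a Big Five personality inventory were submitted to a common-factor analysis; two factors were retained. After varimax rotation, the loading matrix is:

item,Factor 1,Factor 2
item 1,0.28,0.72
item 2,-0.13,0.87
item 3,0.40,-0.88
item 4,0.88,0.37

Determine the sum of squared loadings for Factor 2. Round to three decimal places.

SS loadings for Factor 2 = 0.72² + 0.87² + (-0.88)² + 0.37² = 0.5184 + 0.7569 + 0.7744 + 0.1369 = 2.1866

2.187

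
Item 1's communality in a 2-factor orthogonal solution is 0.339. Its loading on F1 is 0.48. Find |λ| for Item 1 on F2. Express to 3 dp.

0.330

Under orthogonal rotation h² = Σλ², so λ_F2² = h² − (0.2304) = 0.339 − 0.2304 = 0.1086.
|λ| = √0.1086 = 0.3295.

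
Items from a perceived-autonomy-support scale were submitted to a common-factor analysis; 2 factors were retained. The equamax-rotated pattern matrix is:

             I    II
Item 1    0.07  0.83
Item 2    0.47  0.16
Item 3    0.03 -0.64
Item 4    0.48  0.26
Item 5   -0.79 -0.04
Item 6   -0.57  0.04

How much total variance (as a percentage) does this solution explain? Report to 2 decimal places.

43.35%

Communalities: 0.6938, 0.2465, 0.4105, 0.2980, 0.6257, 0.3265; Σh² = 2.6010.
Total variance with 6 standardized items is 6, so the solution explains 2.6010/6 = 0.4335 = 43.35%.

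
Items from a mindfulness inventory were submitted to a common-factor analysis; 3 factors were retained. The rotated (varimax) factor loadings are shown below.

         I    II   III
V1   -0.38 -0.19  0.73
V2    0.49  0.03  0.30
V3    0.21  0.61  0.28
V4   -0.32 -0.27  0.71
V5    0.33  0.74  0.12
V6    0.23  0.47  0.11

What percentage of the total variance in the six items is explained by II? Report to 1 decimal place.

20.8%

SS loadings for II = (-0.19)² + 0.03² + 0.61² + (-0.27)² + 0.74² + 0.47² = 1.2505
With 6 standardized items, total variance = 6. Proportion = 1.2505/6 = 0.2084 → 20.84%.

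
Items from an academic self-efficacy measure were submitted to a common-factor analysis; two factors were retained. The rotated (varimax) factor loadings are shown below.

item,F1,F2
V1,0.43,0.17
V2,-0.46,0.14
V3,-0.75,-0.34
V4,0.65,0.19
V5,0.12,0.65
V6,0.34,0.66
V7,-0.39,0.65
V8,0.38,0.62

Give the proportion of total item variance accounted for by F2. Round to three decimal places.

0.233

SS loadings for F2 = 0.17² + 0.14² + (-0.34)² + 0.19² + 0.65² + 0.66² + 0.65² + 0.62² = 1.8652
Proportion of variance = 1.8652 / 8 = 0.2332.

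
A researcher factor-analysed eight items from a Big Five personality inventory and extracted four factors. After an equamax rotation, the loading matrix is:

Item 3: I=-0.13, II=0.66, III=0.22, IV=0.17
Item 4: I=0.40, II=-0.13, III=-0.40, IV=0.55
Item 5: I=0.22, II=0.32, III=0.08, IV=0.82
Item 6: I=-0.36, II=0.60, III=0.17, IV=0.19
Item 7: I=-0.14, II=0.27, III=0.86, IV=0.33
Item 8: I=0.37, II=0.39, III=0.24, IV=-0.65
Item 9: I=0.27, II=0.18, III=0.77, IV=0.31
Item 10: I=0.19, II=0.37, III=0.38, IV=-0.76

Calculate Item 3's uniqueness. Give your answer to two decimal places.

h² = (-0.13)² + 0.66² + 0.22² + 0.17² = 0.0169 + 0.4356 + 0.0484 + 0.0289 = 0.5298
Uniqueness u² = 1 − h² = 1 − 0.5298 = 0.4702

0.47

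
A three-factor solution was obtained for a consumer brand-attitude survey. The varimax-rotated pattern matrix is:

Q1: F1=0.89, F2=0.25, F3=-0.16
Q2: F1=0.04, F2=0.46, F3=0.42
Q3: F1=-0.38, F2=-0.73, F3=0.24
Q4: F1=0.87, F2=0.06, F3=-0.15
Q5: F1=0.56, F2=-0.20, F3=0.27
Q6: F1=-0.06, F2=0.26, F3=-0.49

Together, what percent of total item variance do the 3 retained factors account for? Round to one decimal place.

58.8%

Communalities: 0.8802, 0.3896, 0.7349, 0.7830, 0.4265, 0.3113; Σh² = 3.5255.
Total variance with 6 standardized items is 6, so the solution explains 3.5255/6 = 0.5876 = 58.76%.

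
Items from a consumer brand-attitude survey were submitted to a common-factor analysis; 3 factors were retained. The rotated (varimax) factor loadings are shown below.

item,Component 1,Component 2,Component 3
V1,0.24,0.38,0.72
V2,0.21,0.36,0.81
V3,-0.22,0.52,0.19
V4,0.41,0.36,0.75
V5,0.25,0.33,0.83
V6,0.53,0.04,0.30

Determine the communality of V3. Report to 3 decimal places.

0.355

h² = (-0.22)² + 0.52² + 0.19² = 0.0484 + 0.2704 + 0.0361 = 0.3549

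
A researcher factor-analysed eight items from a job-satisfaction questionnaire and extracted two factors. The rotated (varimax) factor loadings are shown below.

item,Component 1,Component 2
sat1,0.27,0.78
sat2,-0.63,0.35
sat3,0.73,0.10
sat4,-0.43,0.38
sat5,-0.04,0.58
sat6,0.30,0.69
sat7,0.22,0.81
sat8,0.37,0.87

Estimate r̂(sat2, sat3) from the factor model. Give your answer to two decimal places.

-0.42

r̂ = Σ λ_i·λ_j across factors = (-0.63)(0.73) + (0.35)(0.10)
  = -0.4599 +0.0350 = -0.4249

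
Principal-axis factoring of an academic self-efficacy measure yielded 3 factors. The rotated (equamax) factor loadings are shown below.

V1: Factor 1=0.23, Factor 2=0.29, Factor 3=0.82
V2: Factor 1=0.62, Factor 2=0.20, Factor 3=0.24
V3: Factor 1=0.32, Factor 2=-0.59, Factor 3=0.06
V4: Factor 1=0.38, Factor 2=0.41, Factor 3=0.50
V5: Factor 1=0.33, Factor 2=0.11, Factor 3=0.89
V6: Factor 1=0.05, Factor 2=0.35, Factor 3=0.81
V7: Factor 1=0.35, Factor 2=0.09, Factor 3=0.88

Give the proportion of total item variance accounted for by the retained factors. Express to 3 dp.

SS loadings by factor: 0.9180, 0.7830, 3.2062; total = 4.9072.
Total variance with 7 standardized items is 7, so the solution explains 4.9072/7 = 0.7010.

0.701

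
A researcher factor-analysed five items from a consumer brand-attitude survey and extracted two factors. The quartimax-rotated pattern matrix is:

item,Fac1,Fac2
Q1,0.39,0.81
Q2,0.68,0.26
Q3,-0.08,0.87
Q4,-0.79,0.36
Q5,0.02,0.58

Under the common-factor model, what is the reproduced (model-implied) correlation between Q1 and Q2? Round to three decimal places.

0.476

r̂ = Σ λ_i·λ_j across factors = (0.39)(0.68) + (0.81)(0.26)
  = +0.2652 +0.2106 = 0.4758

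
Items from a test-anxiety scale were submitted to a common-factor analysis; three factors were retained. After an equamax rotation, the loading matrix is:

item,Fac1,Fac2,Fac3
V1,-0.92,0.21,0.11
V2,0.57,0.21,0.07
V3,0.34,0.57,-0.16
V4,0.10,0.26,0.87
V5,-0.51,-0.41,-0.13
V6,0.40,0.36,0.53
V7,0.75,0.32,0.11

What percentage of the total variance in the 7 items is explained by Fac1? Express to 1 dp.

SS loadings for Fac1 = (-0.92)² + 0.57² + 0.34² + 0.10² + (-0.51)² + 0.40² + 0.75² = 2.2795
With 7 standardized items, total variance = 7. Proportion = 2.2795/7 = 0.3256 → 32.56%.

32.6%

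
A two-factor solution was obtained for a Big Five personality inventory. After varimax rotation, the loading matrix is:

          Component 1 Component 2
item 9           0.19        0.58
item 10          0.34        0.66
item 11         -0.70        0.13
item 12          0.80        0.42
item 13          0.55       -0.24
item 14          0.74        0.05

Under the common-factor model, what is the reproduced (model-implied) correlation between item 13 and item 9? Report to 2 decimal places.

-0.03

r̂ = Σ λ_i·λ_j across factors = (0.55)(0.19) + (-0.24)(0.58)
  = +0.1045 -0.1392 = -0.0347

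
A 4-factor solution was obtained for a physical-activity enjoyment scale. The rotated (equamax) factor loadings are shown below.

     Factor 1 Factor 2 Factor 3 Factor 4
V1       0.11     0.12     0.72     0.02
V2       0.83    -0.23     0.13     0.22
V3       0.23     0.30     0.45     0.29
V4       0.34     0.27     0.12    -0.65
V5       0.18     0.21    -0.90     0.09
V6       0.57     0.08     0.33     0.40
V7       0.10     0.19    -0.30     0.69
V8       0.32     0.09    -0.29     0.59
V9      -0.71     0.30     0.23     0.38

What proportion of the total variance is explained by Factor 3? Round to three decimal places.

SS loadings for Factor 3 = 0.72² + 0.13² + 0.45² + 0.12² + (-0.90)² + 0.33² + (-0.30)² + (-0.29)² + 0.23² = 1.8981
Proportion of variance = 1.8981 / 9 = 0.2109.

0.211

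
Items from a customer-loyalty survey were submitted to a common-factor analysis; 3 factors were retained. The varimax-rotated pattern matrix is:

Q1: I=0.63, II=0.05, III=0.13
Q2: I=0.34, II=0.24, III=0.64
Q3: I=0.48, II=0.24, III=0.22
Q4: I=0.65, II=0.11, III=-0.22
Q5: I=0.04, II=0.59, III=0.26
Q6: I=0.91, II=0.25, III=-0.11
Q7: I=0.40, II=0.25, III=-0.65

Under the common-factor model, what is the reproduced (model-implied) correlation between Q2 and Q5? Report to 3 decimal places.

r̂ = Σ λ_i·λ_j across factors = (0.34)(0.04) + (0.24)(0.59) + (0.64)(0.26)
  = +0.0136 +0.1416 +0.1664 = 0.3216

0.322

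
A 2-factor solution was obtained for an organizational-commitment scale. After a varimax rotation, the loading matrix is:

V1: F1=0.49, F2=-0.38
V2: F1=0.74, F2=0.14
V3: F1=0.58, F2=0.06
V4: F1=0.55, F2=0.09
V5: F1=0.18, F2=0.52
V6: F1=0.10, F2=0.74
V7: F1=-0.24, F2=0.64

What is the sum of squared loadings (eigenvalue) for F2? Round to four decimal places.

SS loadings for F2 = (-0.38)² + 0.14² + 0.06² + 0.09² + 0.52² + 0.74² + 0.64² = 0.1444 + 0.0196 + 0.0036 + 0.0081 + 0.2704 + 0.5476 + 0.4096 = 1.4033

1.4033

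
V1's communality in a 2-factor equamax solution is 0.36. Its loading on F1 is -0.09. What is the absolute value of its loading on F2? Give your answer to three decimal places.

Under orthogonal rotation h² = Σλ², so λ_F2² = h² − (0.0081) = 0.36 − 0.0081 = 0.3519.
|λ| = √0.3519 = 0.5932.

0.593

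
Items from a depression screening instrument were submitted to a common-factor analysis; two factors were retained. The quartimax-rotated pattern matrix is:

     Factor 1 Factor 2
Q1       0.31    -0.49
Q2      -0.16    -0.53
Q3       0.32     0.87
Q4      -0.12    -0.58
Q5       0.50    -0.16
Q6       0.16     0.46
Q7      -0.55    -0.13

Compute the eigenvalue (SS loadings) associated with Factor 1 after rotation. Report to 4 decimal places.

SS loadings for Factor 1 = 0.31² + (-0.16)² + 0.32² + (-0.12)² + 0.50² + 0.16² + (-0.55)² = 0.0961 + 0.0256 + 0.1024 + 0.0144 + 0.2500 + 0.0256 + 0.3025 = 0.8166

0.8166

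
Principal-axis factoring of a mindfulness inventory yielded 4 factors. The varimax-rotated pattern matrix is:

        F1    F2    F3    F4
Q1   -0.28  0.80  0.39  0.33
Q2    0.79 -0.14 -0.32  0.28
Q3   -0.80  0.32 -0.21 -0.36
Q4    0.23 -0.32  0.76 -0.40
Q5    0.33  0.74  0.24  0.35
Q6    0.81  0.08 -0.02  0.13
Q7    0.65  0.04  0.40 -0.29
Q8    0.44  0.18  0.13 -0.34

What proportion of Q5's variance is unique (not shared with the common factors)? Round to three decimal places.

0.163

h² = 0.33² + 0.74² + 0.24² + 0.35² = 0.1089 + 0.5476 + 0.0576 + 0.1225 = 0.8366
Uniqueness u² = 1 − h² = 1 − 0.8366 = 0.1634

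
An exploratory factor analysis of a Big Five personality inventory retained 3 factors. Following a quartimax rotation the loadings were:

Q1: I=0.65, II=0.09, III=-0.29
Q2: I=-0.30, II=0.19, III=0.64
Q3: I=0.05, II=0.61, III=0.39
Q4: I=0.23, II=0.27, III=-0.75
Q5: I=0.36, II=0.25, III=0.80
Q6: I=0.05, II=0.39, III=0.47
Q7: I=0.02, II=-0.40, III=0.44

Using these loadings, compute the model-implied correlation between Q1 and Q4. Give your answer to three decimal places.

0.391

r̂ = Σ λ_i·λ_j across factors = (0.65)(0.23) + (0.09)(0.27) + (-0.29)(-0.75)
  = +0.1495 +0.0243 +0.2175 = 0.3913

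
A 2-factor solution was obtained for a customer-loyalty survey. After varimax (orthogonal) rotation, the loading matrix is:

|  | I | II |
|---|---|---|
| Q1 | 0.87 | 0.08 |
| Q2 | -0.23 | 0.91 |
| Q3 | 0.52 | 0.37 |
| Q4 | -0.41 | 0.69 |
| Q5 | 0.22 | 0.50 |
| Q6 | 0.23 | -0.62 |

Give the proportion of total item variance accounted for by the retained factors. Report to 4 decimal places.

0.5719

Communalities: 0.7633, 0.8810, 0.4073, 0.6442, 0.2984, 0.4373; Σh² = 3.4315.
Total variance with 6 standardized items is 6, so the solution explains 3.4315/6 = 0.5719.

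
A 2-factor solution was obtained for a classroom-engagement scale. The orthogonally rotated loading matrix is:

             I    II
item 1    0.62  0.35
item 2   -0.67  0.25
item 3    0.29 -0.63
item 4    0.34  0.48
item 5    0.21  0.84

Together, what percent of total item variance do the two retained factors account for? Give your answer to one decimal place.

SS loadings by factor: 1.0771, 1.5179; total = 2.5950.
Total variance with 5 standardized items is 5, so the solution explains 2.5950/5 = 0.5190 = 51.90%.

51.9%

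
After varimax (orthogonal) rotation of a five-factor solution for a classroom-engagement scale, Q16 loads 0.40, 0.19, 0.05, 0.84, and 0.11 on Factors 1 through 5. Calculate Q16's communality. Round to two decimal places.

0.92

h² = 0.40² + 0.19² + 0.05² + 0.84² + 0.11² = 0.1600 + 0.0361 + 0.0025 + 0.7056 + 0.0121 = 0.9163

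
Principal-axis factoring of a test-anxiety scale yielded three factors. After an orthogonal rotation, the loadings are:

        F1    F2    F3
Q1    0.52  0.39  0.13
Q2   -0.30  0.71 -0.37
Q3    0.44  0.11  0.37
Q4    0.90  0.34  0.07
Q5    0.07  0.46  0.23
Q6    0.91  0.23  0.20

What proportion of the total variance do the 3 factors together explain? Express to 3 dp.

SS loadings by factor: 2.1970, 1.0484, 0.3885; total = 3.6339.
Total variance with 6 standardized items is 6, so the solution explains 3.6339/6 = 0.6057.

0.606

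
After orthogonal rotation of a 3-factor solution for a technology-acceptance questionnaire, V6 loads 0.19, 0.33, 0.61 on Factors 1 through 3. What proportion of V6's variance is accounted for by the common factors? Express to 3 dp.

h² = 0.19² + 0.33² + 0.61² = 0.0361 + 0.1089 + 0.3721 = 0.5171

0.517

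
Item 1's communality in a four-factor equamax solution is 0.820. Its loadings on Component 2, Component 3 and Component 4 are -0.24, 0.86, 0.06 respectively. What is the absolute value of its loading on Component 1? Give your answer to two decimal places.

0.14

Under orthogonal rotation h² = Σλ², so λ_Component 1² = h² − (0.8008) = 0.820 − 0.8008 = 0.0192.
|λ| = √0.0192 = 0.1386.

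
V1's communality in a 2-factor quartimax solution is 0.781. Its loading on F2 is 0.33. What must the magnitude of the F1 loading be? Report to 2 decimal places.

Under orthogonal rotation h² = Σλ², so λ_F1² = h² − (0.1089) = 0.781 − 0.1089 = 0.6721.
|λ| = √0.6721 = 0.8198.

0.82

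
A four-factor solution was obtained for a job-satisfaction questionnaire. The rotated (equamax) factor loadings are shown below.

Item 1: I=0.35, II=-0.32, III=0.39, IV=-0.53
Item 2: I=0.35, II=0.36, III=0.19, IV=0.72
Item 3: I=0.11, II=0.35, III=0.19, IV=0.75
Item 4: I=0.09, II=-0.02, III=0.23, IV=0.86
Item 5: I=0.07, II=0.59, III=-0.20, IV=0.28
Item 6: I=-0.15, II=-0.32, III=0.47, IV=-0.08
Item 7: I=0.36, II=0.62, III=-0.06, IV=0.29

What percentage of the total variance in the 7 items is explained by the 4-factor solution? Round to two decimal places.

Communalities: 0.6579, 0.8066, 0.7332, 0.8010, 0.4714, 0.3522, 0.6017; Σh² = 4.4240.
Total variance with 7 standardized items is 7, so the solution explains 4.4240/7 = 0.6320 = 63.20%.

63.20%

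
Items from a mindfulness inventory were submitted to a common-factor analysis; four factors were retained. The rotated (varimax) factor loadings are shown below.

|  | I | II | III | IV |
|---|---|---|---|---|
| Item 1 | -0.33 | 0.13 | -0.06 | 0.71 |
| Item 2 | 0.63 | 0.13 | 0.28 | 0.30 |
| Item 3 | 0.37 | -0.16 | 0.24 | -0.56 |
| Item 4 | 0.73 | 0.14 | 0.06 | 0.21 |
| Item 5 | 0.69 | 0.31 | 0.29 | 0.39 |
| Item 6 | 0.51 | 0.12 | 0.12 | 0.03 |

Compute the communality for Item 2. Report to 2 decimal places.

h² = 0.63² + 0.13² + 0.28² + 0.30² = 0.3969 + 0.0169 + 0.0784 + 0.0900 = 0.5822

0.58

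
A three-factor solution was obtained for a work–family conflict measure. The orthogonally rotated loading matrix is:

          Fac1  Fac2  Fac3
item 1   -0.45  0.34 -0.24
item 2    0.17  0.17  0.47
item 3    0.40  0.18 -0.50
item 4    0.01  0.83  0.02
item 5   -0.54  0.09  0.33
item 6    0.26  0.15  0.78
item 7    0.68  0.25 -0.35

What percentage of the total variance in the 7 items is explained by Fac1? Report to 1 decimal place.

SS loadings for Fac1 = (-0.45)² + 0.17² + 0.40² + 0.01² + (-0.54)² + 0.26² + 0.68² = 1.2131
With 7 standardized items, total variance = 7. Proportion = 1.2131/7 = 0.1733 → 17.33%.

17.3%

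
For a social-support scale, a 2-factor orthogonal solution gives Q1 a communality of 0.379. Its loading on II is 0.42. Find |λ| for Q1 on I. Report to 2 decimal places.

Under orthogonal rotation h² = Σλ², so λ_I² = h² − (0.1764) = 0.379 − 0.1764 = 0.2026.
|λ| = √0.2026 = 0.4501.

0.45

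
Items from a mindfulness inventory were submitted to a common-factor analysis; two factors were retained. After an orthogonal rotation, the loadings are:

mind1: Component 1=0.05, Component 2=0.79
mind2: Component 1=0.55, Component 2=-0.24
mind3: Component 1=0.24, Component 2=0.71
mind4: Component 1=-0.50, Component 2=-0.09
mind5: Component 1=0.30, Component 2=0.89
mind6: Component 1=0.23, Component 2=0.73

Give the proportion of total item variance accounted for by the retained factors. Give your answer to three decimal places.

0.546

Communalities: 0.6266, 0.3601, 0.5617, 0.2581, 0.8821, 0.5858; Σh² = 3.2744.
Total variance with 6 standardized items is 6, so the solution explains 3.2744/6 = 0.5457.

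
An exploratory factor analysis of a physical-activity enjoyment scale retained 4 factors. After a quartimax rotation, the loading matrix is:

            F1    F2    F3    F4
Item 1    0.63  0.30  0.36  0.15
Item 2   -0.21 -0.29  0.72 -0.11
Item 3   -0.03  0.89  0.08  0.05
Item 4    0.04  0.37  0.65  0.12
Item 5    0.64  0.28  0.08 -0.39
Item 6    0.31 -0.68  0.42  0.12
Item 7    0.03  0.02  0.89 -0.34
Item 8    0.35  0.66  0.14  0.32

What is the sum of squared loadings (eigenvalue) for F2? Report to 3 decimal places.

2.080

SS loadings for F2 = 0.30² + (-0.29)² + 0.89² + 0.37² + 0.28² + (-0.68)² + 0.02² + 0.66² = 0.0900 + 0.0841 + 0.7921 + 0.1369 + 0.0784 + 0.4624 + 0.0004 + 0.4356 = 2.0799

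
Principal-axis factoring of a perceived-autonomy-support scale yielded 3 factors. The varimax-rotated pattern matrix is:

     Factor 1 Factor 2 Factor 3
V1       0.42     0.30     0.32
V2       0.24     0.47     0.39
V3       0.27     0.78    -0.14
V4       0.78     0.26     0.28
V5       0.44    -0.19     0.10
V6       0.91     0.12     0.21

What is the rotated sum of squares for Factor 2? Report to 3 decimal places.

1.037

SS loadings for Factor 2 = 0.30² + 0.47² + 0.78² + 0.26² + (-0.19)² + 0.12² = 0.0900 + 0.2209 + 0.6084 + 0.0676 + 0.0361 + 0.0144 = 1.0374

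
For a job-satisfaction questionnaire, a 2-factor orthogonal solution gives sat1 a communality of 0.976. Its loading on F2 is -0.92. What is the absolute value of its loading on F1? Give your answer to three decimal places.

0.360

Under orthogonal rotation h² = Σλ², so λ_F1² = h² − (0.8464) = 0.976 − 0.8464 = 0.1296.
|λ| = √0.1296 = 0.3600.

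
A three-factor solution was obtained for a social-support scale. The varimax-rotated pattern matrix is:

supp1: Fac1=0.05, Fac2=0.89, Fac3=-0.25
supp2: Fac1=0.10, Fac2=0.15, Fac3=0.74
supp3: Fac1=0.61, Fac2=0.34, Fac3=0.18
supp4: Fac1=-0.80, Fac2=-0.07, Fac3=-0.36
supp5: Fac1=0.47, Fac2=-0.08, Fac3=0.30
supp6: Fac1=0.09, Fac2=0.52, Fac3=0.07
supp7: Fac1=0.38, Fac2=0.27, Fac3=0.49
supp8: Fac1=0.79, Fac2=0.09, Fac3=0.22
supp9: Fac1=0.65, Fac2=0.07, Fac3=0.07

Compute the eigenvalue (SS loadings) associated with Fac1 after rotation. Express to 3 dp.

2.445

SS loadings for Fac1 = 0.05² + 0.10² + 0.61² + (-0.80)² + 0.47² + 0.09² + 0.38² + 0.79² + 0.65² = 0.0025 + 0.0100 + 0.3721 + 0.6400 + 0.2209 + 0.0081 + 0.1444 + 0.6241 + 0.4225 = 2.4446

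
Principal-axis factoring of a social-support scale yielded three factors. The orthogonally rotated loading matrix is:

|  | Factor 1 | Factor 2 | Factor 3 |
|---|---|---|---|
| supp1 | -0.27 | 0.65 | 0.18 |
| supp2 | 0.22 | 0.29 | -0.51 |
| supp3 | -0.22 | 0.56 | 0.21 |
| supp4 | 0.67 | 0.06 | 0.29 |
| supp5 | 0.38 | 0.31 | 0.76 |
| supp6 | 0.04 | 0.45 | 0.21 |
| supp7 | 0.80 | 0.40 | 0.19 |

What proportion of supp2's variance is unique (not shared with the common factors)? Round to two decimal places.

h² = 0.22² + 0.29² + (-0.51)² = 0.0484 + 0.0841 + 0.2601 = 0.3926
Uniqueness u² = 1 − h² = 1 − 0.3926 = 0.6074

0.61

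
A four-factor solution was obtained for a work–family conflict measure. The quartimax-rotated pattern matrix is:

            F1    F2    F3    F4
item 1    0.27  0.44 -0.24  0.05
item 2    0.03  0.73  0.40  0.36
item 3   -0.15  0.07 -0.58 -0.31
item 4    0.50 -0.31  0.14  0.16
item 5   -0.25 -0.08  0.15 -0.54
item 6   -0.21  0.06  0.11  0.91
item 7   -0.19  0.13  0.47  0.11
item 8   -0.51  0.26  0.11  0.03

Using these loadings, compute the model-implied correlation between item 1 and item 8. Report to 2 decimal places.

-0.05

r̂ = Σ λ_i·λ_j across factors = (0.27)(-0.51) + (0.44)(0.26) + (-0.24)(0.11) + (0.05)(0.03)
  = -0.1377 +0.1144 -0.0264 +0.0015 = -0.0482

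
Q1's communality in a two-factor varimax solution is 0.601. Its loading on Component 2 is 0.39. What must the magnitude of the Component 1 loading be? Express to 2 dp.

0.67

Under orthogonal rotation h² = Σλ², so λ_Component 1² = h² − (0.1521) = 0.601 − 0.1521 = 0.4489.
|λ| = √0.4489 = 0.6700.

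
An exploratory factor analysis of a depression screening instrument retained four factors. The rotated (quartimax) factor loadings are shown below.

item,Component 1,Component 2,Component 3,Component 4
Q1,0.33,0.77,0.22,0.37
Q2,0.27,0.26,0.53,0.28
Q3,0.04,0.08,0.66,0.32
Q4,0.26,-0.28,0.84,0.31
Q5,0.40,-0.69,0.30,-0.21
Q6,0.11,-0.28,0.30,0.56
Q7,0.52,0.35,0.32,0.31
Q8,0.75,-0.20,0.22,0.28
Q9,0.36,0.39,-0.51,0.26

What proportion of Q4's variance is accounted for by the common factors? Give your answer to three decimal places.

h² = 0.26² + (-0.28)² + 0.84² + 0.31² = 0.0676 + 0.0784 + 0.7056 + 0.0961 = 0.9477

0.948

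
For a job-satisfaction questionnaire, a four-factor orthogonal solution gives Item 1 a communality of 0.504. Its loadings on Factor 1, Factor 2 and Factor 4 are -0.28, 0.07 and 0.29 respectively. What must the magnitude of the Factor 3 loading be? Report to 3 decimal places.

Under orthogonal rotation h² = Σλ², so λ_Factor 3² = h² − (0.1674) = 0.504 − 0.1674 = 0.3366.
|λ| = √0.3366 = 0.5802.

0.580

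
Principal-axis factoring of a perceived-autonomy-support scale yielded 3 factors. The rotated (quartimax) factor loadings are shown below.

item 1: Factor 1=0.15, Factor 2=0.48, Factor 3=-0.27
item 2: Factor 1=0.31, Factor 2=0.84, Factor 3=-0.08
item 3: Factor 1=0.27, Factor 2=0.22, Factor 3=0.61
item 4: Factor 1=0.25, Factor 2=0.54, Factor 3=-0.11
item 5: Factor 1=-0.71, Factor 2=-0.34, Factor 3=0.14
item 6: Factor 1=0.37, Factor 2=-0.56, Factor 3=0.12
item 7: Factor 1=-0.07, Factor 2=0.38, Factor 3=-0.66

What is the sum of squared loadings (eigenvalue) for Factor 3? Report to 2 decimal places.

SS loadings for Factor 3 = (-0.27)² + (-0.08)² + 0.61² + (-0.11)² + 0.14² + 0.12² + (-0.66)² = 0.0729 + 0.0064 + 0.3721 + 0.0121 + 0.0196 + 0.0144 + 0.4356 = 0.9331

0.93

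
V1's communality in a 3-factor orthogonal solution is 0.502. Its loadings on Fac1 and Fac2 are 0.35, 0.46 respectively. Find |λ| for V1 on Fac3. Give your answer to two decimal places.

0.41

Under orthogonal rotation h² = Σλ², so λ_Fac3² = h² − (0.3341) = 0.502 − 0.3341 = 0.1679.
|λ| = √0.1679 = 0.4098.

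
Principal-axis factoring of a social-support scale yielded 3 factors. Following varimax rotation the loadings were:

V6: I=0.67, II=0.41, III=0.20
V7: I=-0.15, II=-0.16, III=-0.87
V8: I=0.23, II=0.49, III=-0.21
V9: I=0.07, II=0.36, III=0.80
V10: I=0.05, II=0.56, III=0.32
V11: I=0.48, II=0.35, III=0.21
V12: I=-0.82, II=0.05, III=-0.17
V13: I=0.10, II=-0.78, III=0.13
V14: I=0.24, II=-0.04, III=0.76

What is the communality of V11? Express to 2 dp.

h² = 0.48² + 0.35² + 0.21² = 0.2304 + 0.1225 + 0.0441 = 0.3970

0.40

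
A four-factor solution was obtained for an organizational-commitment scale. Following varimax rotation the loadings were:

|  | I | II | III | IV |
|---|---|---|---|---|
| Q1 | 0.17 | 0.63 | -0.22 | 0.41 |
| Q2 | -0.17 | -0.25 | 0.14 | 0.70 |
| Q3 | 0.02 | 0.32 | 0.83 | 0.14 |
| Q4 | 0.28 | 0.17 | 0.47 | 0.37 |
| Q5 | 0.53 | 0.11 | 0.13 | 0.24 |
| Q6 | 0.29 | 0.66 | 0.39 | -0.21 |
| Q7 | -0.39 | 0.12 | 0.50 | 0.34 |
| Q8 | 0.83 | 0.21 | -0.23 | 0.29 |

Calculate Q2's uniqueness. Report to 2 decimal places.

0.40

h² = (-0.17)² + (-0.25)² + 0.14² + 0.70² = 0.0289 + 0.0625 + 0.0196 + 0.4900 = 0.6010
Uniqueness u² = 1 − h² = 1 − 0.6010 = 0.3990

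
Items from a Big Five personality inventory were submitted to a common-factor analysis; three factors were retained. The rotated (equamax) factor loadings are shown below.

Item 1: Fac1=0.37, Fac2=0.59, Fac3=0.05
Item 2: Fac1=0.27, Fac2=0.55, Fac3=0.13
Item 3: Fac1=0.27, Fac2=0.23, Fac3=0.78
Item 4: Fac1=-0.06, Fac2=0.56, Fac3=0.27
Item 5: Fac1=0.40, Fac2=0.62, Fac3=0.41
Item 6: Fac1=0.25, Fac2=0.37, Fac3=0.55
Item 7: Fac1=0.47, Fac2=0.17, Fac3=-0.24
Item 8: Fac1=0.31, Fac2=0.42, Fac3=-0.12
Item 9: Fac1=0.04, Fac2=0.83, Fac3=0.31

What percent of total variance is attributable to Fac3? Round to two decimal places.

SS loadings for Fac3 = 0.05² + 0.13² + 0.78² + 0.27² + 0.41² + 0.55² + (-0.24)² + (-0.12)² + 0.31² = 1.3394
With 9 standardized items, total variance = 9. Proportion = 1.3394/9 = 0.1488 → 14.88%.

14.88%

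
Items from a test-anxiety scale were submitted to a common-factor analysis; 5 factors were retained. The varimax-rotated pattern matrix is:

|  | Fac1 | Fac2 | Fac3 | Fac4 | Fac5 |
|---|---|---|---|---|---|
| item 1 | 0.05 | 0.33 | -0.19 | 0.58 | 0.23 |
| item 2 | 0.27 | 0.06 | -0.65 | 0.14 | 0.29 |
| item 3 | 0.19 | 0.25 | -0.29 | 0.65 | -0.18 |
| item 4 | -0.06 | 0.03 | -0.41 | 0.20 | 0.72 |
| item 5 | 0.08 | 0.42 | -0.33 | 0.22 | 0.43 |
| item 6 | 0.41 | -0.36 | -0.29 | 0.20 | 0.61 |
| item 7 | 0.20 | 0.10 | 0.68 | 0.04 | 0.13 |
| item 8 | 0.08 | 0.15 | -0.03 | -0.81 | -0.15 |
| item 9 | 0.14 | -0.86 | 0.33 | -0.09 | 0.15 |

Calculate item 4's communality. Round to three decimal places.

0.731

h² = (-0.06)² + 0.03² + (-0.41)² + 0.20² + 0.72² = 0.0036 + 0.0009 + 0.1681 + 0.0400 + 0.5184 = 0.7310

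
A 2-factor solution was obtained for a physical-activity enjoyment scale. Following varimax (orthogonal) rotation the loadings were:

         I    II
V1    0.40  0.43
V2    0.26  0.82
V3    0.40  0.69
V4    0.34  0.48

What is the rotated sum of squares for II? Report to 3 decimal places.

1.564

SS loadings for II = 0.43² + 0.82² + 0.69² + 0.48² = 0.1849 + 0.6724 + 0.4761 + 0.2304 = 1.5638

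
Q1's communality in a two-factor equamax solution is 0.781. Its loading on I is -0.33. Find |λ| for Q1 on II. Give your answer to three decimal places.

0.820

Under orthogonal rotation h² = Σλ², so λ_II² = h² − (0.1089) = 0.781 − 0.1089 = 0.6721.
|λ| = √0.6721 = 0.8198.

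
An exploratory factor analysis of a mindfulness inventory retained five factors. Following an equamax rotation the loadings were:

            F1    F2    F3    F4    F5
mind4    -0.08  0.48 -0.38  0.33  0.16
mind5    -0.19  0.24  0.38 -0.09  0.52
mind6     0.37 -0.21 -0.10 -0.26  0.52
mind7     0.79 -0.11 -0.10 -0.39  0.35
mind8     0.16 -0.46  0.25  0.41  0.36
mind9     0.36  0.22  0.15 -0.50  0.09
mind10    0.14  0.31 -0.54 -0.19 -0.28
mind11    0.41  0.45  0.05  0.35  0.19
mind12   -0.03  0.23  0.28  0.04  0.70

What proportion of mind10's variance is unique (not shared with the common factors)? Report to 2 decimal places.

0.48

h² = 0.14² + 0.31² + (-0.54)² + (-0.19)² + (-0.28)² = 0.0196 + 0.0961 + 0.2916 + 0.0361 + 0.0784 = 0.5218
Uniqueness u² = 1 − h² = 1 − 0.5218 = 0.4782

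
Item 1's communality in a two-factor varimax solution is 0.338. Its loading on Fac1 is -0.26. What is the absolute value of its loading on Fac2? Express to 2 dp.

0.52

Under orthogonal rotation h² = Σλ², so λ_Fac2² = h² − (0.0676) = 0.338 − 0.0676 = 0.2704.
|λ| = √0.2704 = 0.5200.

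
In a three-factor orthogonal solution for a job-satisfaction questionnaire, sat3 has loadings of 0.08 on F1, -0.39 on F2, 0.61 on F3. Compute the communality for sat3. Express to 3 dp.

0.531

h² = 0.08² + (-0.39)² + 0.61² = 0.0064 + 0.1521 + 0.3721 = 0.5306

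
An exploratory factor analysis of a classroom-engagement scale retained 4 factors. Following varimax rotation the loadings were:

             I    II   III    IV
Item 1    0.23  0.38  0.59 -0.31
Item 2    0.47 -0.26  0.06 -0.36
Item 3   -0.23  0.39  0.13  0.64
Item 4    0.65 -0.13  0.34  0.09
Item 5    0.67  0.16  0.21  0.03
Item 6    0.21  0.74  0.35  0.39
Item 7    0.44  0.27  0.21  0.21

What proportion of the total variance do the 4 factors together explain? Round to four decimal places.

0.5712

Communalities: 0.6415, 0.4217, 0.6315, 0.5631, 0.5195, 0.8663, 0.3547; Σh² = 3.9983.
Total variance with 7 standardized items is 7, so the solution explains 3.9983/7 = 0.5712.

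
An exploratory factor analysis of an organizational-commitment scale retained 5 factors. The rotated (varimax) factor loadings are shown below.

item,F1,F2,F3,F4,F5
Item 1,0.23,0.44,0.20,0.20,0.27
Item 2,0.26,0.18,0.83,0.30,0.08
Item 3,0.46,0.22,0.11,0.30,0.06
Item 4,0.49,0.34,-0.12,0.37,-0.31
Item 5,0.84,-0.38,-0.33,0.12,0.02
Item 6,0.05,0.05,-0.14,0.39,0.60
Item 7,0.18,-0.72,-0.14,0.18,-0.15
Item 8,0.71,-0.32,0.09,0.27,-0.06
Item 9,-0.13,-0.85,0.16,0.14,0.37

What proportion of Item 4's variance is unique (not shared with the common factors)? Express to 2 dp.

h² = 0.49² + 0.34² + (-0.12)² + 0.37² + (-0.31)² = 0.2401 + 0.1156 + 0.0144 + 0.1369 + 0.0961 = 0.6031
Uniqueness u² = 1 − h² = 1 − 0.6031 = 0.3969

0.40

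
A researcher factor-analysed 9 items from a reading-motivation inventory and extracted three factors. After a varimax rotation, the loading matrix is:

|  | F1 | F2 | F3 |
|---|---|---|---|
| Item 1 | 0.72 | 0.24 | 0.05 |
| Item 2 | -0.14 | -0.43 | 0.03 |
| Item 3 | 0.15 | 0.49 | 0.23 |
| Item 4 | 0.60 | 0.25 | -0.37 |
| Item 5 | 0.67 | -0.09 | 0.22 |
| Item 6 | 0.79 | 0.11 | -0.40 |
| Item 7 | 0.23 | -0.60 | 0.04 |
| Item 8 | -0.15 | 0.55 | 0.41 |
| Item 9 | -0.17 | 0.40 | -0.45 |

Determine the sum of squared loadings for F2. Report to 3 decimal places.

SS loadings for F2 = 0.24² + (-0.43)² + 0.49² + 0.25² + (-0.09)² + 0.11² + (-0.60)² + 0.55² + 0.40² = 0.0576 + 0.1849 + 0.2401 + 0.0625 + 0.0081 + 0.0121 + 0.3600 + 0.3025 + 0.1600 = 1.3878

1.388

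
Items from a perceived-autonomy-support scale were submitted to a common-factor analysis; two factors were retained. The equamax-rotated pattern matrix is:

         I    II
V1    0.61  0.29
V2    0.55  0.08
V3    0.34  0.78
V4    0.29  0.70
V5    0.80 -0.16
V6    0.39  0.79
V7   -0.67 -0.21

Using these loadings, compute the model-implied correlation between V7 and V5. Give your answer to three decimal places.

r̂ = Σ λ_i·λ_j across factors = (-0.67)(0.80) + (-0.21)(-0.16)
  = -0.5360 +0.0336 = -0.5024

-0.502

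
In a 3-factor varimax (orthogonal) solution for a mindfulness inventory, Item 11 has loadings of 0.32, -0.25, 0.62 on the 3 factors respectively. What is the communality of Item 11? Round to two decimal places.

0.55

h² = 0.32² + (-0.25)² + 0.62² = 0.1024 + 0.0625 + 0.3844 = 0.5493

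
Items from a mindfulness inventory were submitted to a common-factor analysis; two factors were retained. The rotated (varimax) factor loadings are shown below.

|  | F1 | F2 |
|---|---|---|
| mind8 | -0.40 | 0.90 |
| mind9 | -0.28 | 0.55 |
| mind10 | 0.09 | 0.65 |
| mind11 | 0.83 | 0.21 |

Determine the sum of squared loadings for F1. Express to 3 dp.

0.935

SS loadings for F1 = (-0.40)² + (-0.28)² + 0.09² + 0.83² = 0.1600 + 0.0784 + 0.0081 + 0.6889 = 0.9354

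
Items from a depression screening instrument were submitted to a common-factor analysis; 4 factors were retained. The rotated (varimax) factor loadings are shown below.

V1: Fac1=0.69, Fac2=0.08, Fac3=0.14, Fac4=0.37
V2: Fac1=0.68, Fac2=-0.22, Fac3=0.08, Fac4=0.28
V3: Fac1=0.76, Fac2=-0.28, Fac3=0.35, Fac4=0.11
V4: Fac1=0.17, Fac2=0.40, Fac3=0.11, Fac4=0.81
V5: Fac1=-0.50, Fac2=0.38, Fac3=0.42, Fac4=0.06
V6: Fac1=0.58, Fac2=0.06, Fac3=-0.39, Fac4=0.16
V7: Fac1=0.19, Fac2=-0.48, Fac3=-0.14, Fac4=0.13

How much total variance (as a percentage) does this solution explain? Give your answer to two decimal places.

SS loadings by factor: 2.1675, 0.6716, 0.5087, 0.9296; total = 4.2774.
Total variance with 7 standardized items is 7, so the solution explains 4.2774/7 = 0.6111 = 61.11%.

61.11%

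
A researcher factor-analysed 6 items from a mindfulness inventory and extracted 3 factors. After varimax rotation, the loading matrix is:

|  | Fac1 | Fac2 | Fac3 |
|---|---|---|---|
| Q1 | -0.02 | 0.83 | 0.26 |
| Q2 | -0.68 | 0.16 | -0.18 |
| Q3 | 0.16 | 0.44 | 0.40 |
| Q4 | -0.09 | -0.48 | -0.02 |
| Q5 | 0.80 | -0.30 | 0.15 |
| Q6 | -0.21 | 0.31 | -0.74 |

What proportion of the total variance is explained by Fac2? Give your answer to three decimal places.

0.221

SS loadings for Fac2 = 0.83² + 0.16² + 0.44² + (-0.48)² + (-0.30)² + 0.31² = 1.3246
Proportion of variance = 1.3246 / 6 = 0.2208.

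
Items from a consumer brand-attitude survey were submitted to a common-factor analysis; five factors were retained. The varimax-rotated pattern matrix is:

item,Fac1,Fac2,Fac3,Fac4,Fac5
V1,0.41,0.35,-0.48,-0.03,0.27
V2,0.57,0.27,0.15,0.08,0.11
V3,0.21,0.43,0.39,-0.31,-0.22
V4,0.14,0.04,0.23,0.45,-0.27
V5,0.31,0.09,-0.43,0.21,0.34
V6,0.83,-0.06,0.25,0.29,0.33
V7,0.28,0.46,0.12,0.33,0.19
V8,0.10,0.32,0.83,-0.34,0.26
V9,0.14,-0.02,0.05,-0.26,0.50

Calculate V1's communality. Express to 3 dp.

0.595

h² = 0.41² + 0.35² + (-0.48)² + (-0.03)² + 0.27² = 0.1681 + 0.1225 + 0.2304 + 0.0009 + 0.0729 = 0.5948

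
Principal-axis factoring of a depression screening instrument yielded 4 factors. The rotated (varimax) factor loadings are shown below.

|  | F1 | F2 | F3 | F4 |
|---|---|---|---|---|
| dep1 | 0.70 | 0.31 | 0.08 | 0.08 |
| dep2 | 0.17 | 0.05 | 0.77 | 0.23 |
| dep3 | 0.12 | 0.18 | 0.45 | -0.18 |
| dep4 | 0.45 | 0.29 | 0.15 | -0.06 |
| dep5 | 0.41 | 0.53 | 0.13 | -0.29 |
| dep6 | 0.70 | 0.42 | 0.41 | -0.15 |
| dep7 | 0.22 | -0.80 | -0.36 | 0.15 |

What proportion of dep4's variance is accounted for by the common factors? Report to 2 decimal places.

0.31

h² = 0.45² + 0.29² + 0.15² + (-0.06)² = 0.2025 + 0.0841 + 0.0225 + 0.0036 = 0.3127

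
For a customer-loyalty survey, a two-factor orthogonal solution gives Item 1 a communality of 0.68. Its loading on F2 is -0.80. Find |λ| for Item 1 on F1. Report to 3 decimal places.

0.200

Under orthogonal rotation h² = Σλ², so λ_F1² = h² − (0.6400) = 0.68 − 0.6400 = 0.0400.
|λ| = √0.0400 = 0.2000.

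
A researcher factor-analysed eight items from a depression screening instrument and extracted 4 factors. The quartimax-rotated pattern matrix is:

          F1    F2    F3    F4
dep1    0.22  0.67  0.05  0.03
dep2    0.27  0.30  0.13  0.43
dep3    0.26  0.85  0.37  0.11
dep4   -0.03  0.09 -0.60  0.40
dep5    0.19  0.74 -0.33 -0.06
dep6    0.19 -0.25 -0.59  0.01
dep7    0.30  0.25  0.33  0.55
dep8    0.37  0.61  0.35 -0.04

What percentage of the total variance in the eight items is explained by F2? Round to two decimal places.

SS loadings for F2 = 0.67² + 0.30² + 0.85² + 0.09² + 0.74² + (-0.25)² + 0.25² + 0.61² = 2.3142
With 8 standardized items, total variance = 8. Proportion = 2.3142/8 = 0.2893 → 28.93%.

28.93%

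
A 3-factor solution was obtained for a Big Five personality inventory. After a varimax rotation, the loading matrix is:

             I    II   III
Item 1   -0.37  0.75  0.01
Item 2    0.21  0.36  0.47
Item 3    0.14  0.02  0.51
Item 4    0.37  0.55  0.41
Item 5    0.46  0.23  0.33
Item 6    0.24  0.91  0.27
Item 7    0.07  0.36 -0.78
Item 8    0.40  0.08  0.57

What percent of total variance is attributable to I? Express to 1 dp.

9.6%

SS loadings for I = (-0.37)² + 0.21² + 0.14² + 0.37² + 0.46² + 0.24² + 0.07² + 0.40² = 0.7716
With 8 standardized items, total variance = 8. Proportion = 0.7716/8 = 0.0965 → 9.65%.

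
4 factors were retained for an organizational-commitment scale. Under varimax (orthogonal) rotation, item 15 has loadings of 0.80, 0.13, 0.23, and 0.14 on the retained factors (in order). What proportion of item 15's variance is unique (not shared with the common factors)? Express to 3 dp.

0.271

h² = 0.80² + 0.13² + 0.23² + 0.14² = 0.6400 + 0.0169 + 0.0529 + 0.0196 = 0.7294
Uniqueness u² = 1 − h² = 1 − 0.7294 = 0.2706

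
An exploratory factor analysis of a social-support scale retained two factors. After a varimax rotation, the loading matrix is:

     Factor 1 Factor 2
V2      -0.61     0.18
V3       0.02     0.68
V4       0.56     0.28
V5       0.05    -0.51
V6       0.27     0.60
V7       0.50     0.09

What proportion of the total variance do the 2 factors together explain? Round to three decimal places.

Communalities: 0.4045, 0.4628, 0.3920, 0.2626, 0.4329, 0.2581; Σh² = 2.2129.
Total variance with 6 standardized items is 6, so the solution explains 2.2129/6 = 0.3688.

0.369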